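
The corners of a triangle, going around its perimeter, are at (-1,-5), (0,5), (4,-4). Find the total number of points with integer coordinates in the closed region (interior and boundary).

27

Using the shoelace formula, 2A = |[(-1)·5 − 0·(-5)] + [0·(-4) − 4·5] + [4·(-5) − (-1)·(-4)]| = 49, so the area is 24.5.
Summing gcd(|Δx|,|Δy|) over the edges gives the boundary count: gcd(1,10) + gcd(4,9) + gcd(5,1) = 1+1+1 = 3.
Pick's theorem gives I = A − B/2 + 1 = 24.5 − 3/2 + 1 = 24, so the closed region contains I + B = 24 + 3 = 27 lattice points.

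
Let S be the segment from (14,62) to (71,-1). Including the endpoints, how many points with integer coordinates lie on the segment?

4

The number of lattice points on a segment between lattice points is gcd(|Δx|,|Δy|) + 1 = gcd(57,63) + 1 = 3 + 1 = 4.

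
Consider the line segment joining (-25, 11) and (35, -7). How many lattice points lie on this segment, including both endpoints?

7

The number of lattice points on a segment between lattice points is gcd(|Δx|,|Δy|) + 1 = gcd(60,18) + 1 = 6 + 1 = 7.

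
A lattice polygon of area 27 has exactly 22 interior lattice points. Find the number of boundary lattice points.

Pick's theorem gives A = I + B/2 − 1, so B = 2(A − I + 1) = 2(27 − 22 + 1) = 12.

12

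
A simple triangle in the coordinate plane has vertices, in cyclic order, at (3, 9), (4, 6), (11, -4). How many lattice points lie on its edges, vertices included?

3

Along each edge there are gcd(|Δx|,|Δy|)+1 lattice points, so counting each shared vertex once the boundary has gcd(1,3) + gcd(7,10) + gcd(8,13) = 1+1+1 = 3.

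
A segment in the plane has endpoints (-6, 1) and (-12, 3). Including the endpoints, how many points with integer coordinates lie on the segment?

3

The number of lattice points on a segment between lattice points is gcd(|Δx|,|Δy|) + 1 = gcd(6,2) + 1 = 2 + 1 = 3.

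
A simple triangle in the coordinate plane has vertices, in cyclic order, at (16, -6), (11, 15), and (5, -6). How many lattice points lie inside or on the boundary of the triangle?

By the shoelace formula, twice the signed area is |[16·15 − 11·(-6)] + [11·(-6) − 5·15] + [5·(-6) − 16·(-6)]| = 231, so the area is 231/2.
Summing gcd(|Δx|,|Δy|) over the edges gives the boundary count: gcd(5,21) + gcd(6,21) + gcd(11,0) = 1+3+11 = 15.
Pick's theorem gives I = A − B/2 + 1 = 231/2 − 15/2 + 1 = 109, so the closed region contains I + B = 109 + 15 = 124 lattice points.

124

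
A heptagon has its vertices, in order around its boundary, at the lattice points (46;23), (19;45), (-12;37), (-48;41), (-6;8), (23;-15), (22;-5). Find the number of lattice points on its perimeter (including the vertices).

15

The number of boundary lattice points is Σ gcd(|Δx|,|Δy|) = gcd(27,22) + gcd(31,8) + gcd(36,4) + gcd(42,33) + gcd(29,23) + gcd(1,10) + gcd(24,28) = 1+1+4+3+1+1+4 = 15.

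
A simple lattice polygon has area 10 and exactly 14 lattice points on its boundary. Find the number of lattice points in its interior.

4

Pick's theorem A = I + B/2 − 1 rearranges to I = A − B/2 + 1 = 10 − 14/2 + 1 = 4.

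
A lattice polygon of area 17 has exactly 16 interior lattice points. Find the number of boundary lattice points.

Pick's theorem gives A = I + B/2 − 1, so B = 2(A − I + 1) = 2(17 − 16 + 1) = 4.

4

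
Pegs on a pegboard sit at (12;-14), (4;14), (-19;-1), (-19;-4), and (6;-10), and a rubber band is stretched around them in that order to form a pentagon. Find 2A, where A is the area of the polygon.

793

The shoelace formula gives twice the area as |(12·14 − 4·(-14)) + (4·(-1) − (-19)·14) + ((-19)·(-4) − (-19)·(-1)) + ((-19)·(-10) − 6·(-4)) + (6·(-14) − 12·(-10))| = 793, so the area is 793/2.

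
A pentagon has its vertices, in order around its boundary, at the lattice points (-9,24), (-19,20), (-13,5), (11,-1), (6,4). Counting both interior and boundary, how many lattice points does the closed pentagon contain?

326

The shoelace formula gives twice the area as |[(-9)·20 − (-19)·24] + [(-19)·5 − (-13)·20] + [(-13)·(-1) − 11·5] + [11·4 − 6·(-1)] + [6·24 − (-9)·4]| = 629, so the area is 629/2.
Summing gcd(|Δx|,|Δy|) over the edges gives the boundary count: gcd(10,4) + gcd(6,15) + gcd(24,6) + gcd(5,5) + gcd(15,20) = 2+3+6+5+5 = 21.
Pick's theorem gives I = A − B/2 + 1 = 629/2 − 21/2 + 1 = 305, so the closed region contains I + B = 305 + 21 = 326 lattice points.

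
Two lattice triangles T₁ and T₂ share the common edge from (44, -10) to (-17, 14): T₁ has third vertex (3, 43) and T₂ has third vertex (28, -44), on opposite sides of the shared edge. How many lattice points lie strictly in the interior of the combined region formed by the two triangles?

2352

The union is the simple quadrilateral with vertices (44, -10), (3, 43), (-17, 14), (28, -44) in order.
By the shoelace formula, twice the signed area is |[44·43 − 3·(-10)] + [3·14 − (-17)·43] + [(-17)·(-44) − 28·14] + [28·(-10) − 44·(-44)]| = 4707, so the area is 2353.5.
Summing gcd(|Δx|,|Δy|) over the edges gives the boundary count: gcd(41,53) + gcd(20,29) + gcd(45,58) + gcd(16,34) = 1+1+1+2 = 5.
By Pick's theorem I = A − B/2 + 1 = 2353.5 − 5/2 + 1 = 2352.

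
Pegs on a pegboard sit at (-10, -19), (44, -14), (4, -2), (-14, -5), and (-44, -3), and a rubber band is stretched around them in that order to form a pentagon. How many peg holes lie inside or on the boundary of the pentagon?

Using the shoelace formula, 2A = |[(-10)·(-14) − 44·(-19)] + [44·(-2) − 4·(-14)] + [4·(-5) − (-14)·(-2)] + [(-14)·(-3) − (-44)·(-5)] + [(-44)·(-19) − (-10)·(-3)]| = 1524, so the area is 762.
Along each edge there are gcd(|Δx|,|Δy|)+1 lattice points, so counting each shared vertex once the boundary has gcd(54,5) + gcd(40,12) + gcd(18,3) + gcd(30,2) + gcd(34,16) = 1+4+3+2+2 = 12.
Pick's theorem gives I = A − B/2 + 1 = 762 − 12/2 + 1 = 757, so the closed region contains I + B = 757 + 12 = 769 lattice points.

769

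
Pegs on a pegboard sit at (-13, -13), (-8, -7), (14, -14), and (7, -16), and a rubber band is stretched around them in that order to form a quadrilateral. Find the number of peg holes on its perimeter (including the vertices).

4

Along each edge there are gcd(|Δx|,|Δy|)+1 lattice points, so counting each shared vertex once the boundary has gcd(5,6) + gcd(22,7) + gcd(7,2) + gcd(20,3) = 1+1+1+1 = 4.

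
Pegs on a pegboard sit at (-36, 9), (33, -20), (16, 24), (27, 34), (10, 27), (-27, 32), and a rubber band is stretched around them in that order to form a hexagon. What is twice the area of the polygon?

3778

By the shoelace formula, twice the signed area is |[(-36)·(-20) − 33·9] + [33·24 − 16·(-20)] + [16·34 − 27·24] + [27·27 − 10·34] + [10·32 − (-27)·27] + [(-27)·9 − (-36)·32]| = 3778, so the area is 1889.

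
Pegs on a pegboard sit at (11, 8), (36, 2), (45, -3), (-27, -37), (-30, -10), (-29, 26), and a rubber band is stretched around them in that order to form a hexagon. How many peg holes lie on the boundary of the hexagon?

10

The number of boundary lattice points is Σ gcd(|Δx|,|Δy|) = gcd(25,6) + gcd(9,5) + gcd(72,34) + gcd(3,27) + gcd(1,36) + gcd(40,18) = 1+1+2+3+1+2 = 10.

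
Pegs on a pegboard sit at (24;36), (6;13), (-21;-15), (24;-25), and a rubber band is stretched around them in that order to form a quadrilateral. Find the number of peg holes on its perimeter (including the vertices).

68

The number of boundary lattice points is Σ gcd(|Δx|,|Δy|) = gcd(18,23) + gcd(27,28) + gcd(45,10) + gcd(0,61) = 1+1+5+61 = 68.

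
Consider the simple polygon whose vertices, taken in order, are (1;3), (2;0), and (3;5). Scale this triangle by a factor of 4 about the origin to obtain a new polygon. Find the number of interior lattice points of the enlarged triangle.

Using the shoelace formula, 2A = |[1·0 − 2·3] + [2·5 − 3·0] + [3·3 − 1·5]| = 8, so the area is 4.
The number of boundary lattice points is Σ gcd(|Δx|,|Δy|) = gcd(1,3) + gcd(1,5) + gcd(2,2) = 1+1+2 = 4.
Scaling by 4 multiplies the area by 4² = 16 (so the new area is 64) and multiplies the boundary lattice-point count by 4, giving 16.
By Pick's theorem, the interior count of the dilated polygon is 64 − 16/2 + 1 = 57.

57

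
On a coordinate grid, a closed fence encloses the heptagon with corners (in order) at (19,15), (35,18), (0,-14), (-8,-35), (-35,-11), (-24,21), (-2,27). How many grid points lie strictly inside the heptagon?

The shoelace formula gives twice the area as |(19·18 − 35·15) + (35·(-14) − 0·18) + (0·(-35) − (-8)·(-14)) + ((-8)·(-11) − (-35)·(-35)) + ((-35)·21 − (-24)·(-11)) + ((-24)·27 − (-2)·21) + ((-2)·15 − 19·27)| = 4070, so the area is 2035.
Along each edge there are gcd(|Δx|,|Δy|)+1 lattice points, so counting each shared vertex once the boundary has gcd(16,3) + gcd(35,32) + gcd(8,21) + gcd(27,24) + gcd(11,32) + gcd(22,6) + gcd(21,12) = 1+1+1+3+1+2+3 = 12.
Pick's theorem gives I = A − B/2 + 1 = 2035 − 12/2 + 1 = 2030.

2030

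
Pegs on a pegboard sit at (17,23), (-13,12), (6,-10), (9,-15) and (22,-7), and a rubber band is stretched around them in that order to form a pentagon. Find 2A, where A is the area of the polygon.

By the shoelace formula, twice the signed area is |(17·12 − (-13)·23) + ((-13)·(-10) − 6·12) + (6·(-15) − 9·(-10)) + (9·(-7) − 22·(-15)) + (22·23 − 17·(-7))| = 1453, so the area is 726.5.

1453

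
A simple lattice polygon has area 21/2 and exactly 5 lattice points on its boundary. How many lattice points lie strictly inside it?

Pick's theorem A = I + B/2 − 1 rearranges to I = A − B/2 + 1 = 21/2 − 5/2 + 1 = 9.

9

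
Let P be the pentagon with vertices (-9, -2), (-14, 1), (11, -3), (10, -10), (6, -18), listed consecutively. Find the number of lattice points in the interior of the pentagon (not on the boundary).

The shoelace formula gives twice the area as |[(-9)·1 − (-14)·(-2)] + [(-14)·(-3) − 11·1] + [11·(-10) − 10·(-3)] + [10·(-18) − 6·(-10)] + [6·(-2) − (-9)·(-18)]| = 380, so the area is 190.
The number of boundary lattice points is Σ gcd(|Δx|,|Δy|) = gcd(5,3) + gcd(25,4) + gcd(1,7) + gcd(4,8) + gcd(15,16) = 1+1+1+4+1 = 8.
By Pick's theorem A = I + B/2 − 1, so I = 190 − 8/2 + 1 = 187.

187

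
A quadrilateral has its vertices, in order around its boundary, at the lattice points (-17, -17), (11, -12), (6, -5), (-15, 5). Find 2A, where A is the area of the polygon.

703

Using the shoelace formula, 2A = |[(-17)·(-12) − 11·(-17)] + [11·(-5) − 6·(-12)] + [6·5 − (-15)·(-5)] + [(-15)·(-17) − (-17)·5]| = 703, so the area is 703/2.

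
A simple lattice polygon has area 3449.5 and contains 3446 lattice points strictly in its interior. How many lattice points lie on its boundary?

Pick's theorem gives A = I + B/2 − 1, so B = 2(A − I + 1) = 2(3449.5 − 3446 + 1) = 9.

9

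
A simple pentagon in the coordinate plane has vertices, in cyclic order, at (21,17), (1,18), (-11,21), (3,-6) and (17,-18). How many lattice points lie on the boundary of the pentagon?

Along each edge there are gcd(|Δx|,|Δy|)+1 lattice points, so counting each shared vertex once the boundary has gcd(20,1) + gcd(12,3) + gcd(14,27) + gcd(14,12) + gcd(4,35) = 1+3+1+2+1 = 8.

8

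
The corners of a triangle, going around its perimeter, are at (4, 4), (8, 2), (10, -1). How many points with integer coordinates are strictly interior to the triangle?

3

By the shoelace formula, twice the signed area is |[4·2 − 8·4] + [8·(-1) − 10·2] + [10·4 − 4·(-1)]| = 8, so the area is 4.
Along each edge there are gcd(|Δx|,|Δy|)+1 lattice points, so counting each shared vertex once the boundary has gcd(4,2) + gcd(2,3) + gcd(6,5) = 2+1+1 = 4.
Pick's theorem gives I = A − B/2 + 1 = 4 − 4/2 + 1 = 3.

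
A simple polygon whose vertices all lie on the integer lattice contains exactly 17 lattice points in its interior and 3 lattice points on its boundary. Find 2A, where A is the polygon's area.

35

By Pick's theorem, A = I + B/2 − 1 = 17 + 3/2 − 1 = 35/2.
Hence 2A = 35.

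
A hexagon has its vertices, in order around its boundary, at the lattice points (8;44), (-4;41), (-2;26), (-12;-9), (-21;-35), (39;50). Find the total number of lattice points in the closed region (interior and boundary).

1346

By the shoelace formula, twice the signed area is |(8·41 − (-4)·44) + ((-4)·26 − (-2)·41) + ((-2)·(-9) − (-12)·26) + ((-12)·(-35) − (-21)·(-9)) + ((-21)·50 − 39·(-35)) + (39·44 − 8·50)| = 2674, so the area is 1337.
Along each edge there are gcd(|Δx|,|Δy|)+1 lattice points, so counting each shared vertex once the boundary has gcd(12,3) + gcd(2,15) + gcd(10,35) + gcd(9,26) + gcd(60,85) + gcd(31,6) = 3+1+5+1+5+1 = 16.
Pick's theorem gives I = A − B/2 + 1 = 1337 − 16/2 + 1 = 1330, so the closed region contains I + B = 1330 + 16 = 1346 lattice points.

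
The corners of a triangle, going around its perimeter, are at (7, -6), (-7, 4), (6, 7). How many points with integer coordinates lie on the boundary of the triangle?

Summing gcd(|Δx|,|Δy|) over the edges gives the boundary count: gcd(14,10) + gcd(13,3) + gcd(1,13) = 2+1+1 = 4.

4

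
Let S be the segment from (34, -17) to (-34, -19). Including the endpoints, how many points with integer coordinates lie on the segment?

The number of lattice points on a segment between lattice points is gcd(|Δx|,|Δy|) + 1 = gcd(68,2) + 1 = 2 + 1 = 3.

3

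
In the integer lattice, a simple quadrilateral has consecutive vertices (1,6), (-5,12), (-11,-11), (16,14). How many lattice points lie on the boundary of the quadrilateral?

Summing gcd(|Δx|,|Δy|) over the edges gives the boundary count: gcd(6,6) + gcd(6,23) + gcd(27,25) + gcd(15,8) = 6+1+1+1 = 9.

9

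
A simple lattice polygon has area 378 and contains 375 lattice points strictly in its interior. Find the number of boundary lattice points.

Pick's theorem gives A = I + B/2 − 1, so B = 2(A − I + 1) = 2(378 − 375 + 1) = 8.

8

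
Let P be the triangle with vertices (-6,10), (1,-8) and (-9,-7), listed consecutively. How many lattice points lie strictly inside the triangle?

The shoelace formula gives twice the area as |((-6)·(-8) − 1·10) + (1·(-7) − (-9)·(-8)) + ((-9)·10 − (-6)·(-7))| = 173, so the area is 173/2.
Summing gcd(|Δx|,|Δy|) over the edges gives the boundary count: gcd(7,18) + gcd(10,1) + gcd(3,17) = 1+1+1 = 3.
Pick's theorem gives I = A − B/2 + 1 = 173/2 − 3/2 + 1 = 86.

86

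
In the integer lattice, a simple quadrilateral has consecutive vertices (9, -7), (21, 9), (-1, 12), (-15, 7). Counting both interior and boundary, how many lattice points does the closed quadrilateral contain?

Using the shoelace formula, 2A = |[9·9 − 21·(-7)] + [21·12 − (-1)·9] + [(-1)·7 − (-15)·12] + [(-15)·(-7) − 9·7]| = 704, so the area is 352.
The number of boundary lattice points is Σ gcd(|Δx|,|Δy|) = gcd(12,16) + gcd(22,3) + gcd(14,5) + gcd(24,14) = 4+1+1+2 = 8.
Pick's theorem gives I = A − B/2 + 1 = 352 − 8/2 + 1 = 349, so the closed region contains I + B = 349 + 8 = 357 lattice points.

357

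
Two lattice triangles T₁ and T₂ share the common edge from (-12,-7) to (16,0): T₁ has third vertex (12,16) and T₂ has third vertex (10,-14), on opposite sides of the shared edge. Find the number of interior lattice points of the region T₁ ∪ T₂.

410

The union is the simple quadrilateral with vertices (-12,-7), (12,16), (16,0), (10,-14) in order.
By the shoelace formula, twice the signed area is |((-12)·16 − 12·(-7)) + (12·0 − 16·16) + (16·(-14) − 10·0) + (10·(-7) − (-12)·(-14))| = 826, so the area is 413.
The number of boundary lattice points is Σ gcd(|Δx|,|Δy|) = gcd(24,23) + gcd(4,16) + gcd(6,14) + gcd(22,7) = 1+4+2+1 = 8.
By Pick's theorem I = A − B/2 + 1 = 413 − 8/2 + 1 = 410.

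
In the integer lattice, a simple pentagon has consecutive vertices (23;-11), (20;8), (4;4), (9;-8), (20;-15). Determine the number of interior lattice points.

The shoelace formula gives twice the area as |[23·8 − 20·(-11)] + [20·4 − 4·8] + [4·(-8) − 9·4] + [9·(-15) − 20·(-8)] + [20·(-11) − 23·(-15)]| = 534, so the area is 267.
Summing gcd(|Δx|,|Δy|) over the edges gives the boundary count: gcd(3,19) + gcd(16,4) + gcd(5,12) + gcd(11,7) + gcd(3,4) = 1+4+1+1+1 = 8.
By Pick's theorem A = I + B/2 − 1, so I = 267 − 8/2 + 1 = 264.

264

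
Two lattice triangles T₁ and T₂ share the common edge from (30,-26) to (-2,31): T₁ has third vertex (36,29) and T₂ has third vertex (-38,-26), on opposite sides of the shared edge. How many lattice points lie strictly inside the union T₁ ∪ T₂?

2953

The union is the simple quadrilateral with vertices (30,-26), (36,29), (-2,31), (-38,-26) in order.
By the shoelace formula, twice the signed area is |(30·29 − 36·(-26)) + (36·31 − (-2)·29) + ((-2)·(-26) − (-38)·31) + ((-38)·(-26) − 30·(-26))| = 5978, so the area is 2989.
The number of boundary lattice points is Σ gcd(|Δx|,|Δy|) = gcd(6,55) + gcd(38,2) + gcd(36,57) + gcd(68,0) = 1+2+3+68 = 74.
By Pick's theorem I = A − B/2 + 1 = 2989 − 74/2 + 1 = 2953.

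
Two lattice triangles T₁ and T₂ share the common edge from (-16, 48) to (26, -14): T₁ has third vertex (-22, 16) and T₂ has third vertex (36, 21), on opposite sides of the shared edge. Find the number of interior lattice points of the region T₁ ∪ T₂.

1897

The union is the simple quadrilateral with vertices (-16, 48), (-22, 16), (26, -14), (36, 21) in order.
The shoelace formula gives twice the area as |((-16)·16 − (-22)·48) + ((-22)·(-14) − 26·16) + (26·21 − 36·(-14)) + (36·48 − (-16)·21)| = 3806, so the area is 1903.
The number of boundary lattice points is Σ gcd(|Δx|,|Δy|) = gcd(6,32) + gcd(48,30) + gcd(10,35) + gcd(52,27) = 2+6+5+1 = 14.
By Pick's theorem I = A − B/2 + 1 = 1903 − 14/2 + 1 = 1897.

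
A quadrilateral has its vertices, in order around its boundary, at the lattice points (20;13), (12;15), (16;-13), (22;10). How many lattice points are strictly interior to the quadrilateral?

137

Using the shoelace formula, 2A = |(20·15 − 12·13) + (12·(-13) − 16·15) + (16·10 − 22·(-13)) + (22·13 − 20·10)| = 280, so the area is 140.
Summing gcd(|Δx|,|Δy|) over the edges gives the boundary count: gcd(8,2) + gcd(4,28) + gcd(6,23) + gcd(2,3) = 2+4+1+1 = 8.
By Pick's theorem A = I + B/2 − 1, so I = 140 − 8/2 + 1 = 137.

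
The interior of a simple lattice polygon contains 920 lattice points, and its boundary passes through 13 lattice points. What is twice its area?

1851

By Pick's theorem, A = I + B/2 − 1 = 920 + 13/2 − 1 = 1851/2.
Hence 2A = 1851.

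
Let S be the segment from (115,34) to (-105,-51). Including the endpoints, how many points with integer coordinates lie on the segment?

6

The number of lattice points on a segment between lattice points is gcd(|Δx|,|Δy|) + 1 = gcd(220,85) + 1 = 5 + 1 = 6.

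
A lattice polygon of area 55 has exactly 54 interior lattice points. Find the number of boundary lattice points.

4

Pick's theorem gives A = I + B/2 − 1, so B = 2(A − I + 1) = 2(55 − 54 + 1) = 4.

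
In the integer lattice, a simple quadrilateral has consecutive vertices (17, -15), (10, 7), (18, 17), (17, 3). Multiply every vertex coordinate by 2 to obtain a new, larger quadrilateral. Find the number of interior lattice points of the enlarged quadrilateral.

435

Using the shoelace formula, 2A = |(17·7 − 10·(-15)) + (10·17 − 18·7) + (18·3 − 17·17) + (17·(-15) − 17·3)| = 228, so the area is 114.
The number of boundary lattice points is Σ gcd(|Δx|,|Δy|) = gcd(7,22) + gcd(8,10) + gcd(1,14) + gcd(0,18) = 1+2+1+18 = 22.
Scaling by 2 multiplies the area by 2² = 4 (so the new area is 456) and multiplies the boundary lattice-point count by 2, giving 44.
By Pick's theorem, the interior count of the dilated polygon is 456 − 44/2 + 1 = 435.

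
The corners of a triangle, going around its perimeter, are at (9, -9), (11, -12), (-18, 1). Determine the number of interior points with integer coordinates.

30

By the shoelace formula, twice the signed area is |[9·(-12) − 11·(-9)] + [11·1 − (-18)·(-12)] + [(-18)·(-9) − 9·1]| = 61, so the area is 61/2.
The number of boundary lattice points is Σ gcd(|Δx|,|Δy|) = gcd(2,3) + gcd(29,13) + gcd(27,10) = 1+1+1 = 3.
Pick's theorem gives I = A − B/2 + 1 = 61/2 − 3/2 + 1 = 30.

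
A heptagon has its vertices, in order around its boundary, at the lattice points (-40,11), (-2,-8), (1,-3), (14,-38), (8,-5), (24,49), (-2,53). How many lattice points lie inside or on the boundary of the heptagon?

Using the shoelace formula, 2A = |[(-40)·(-8) − (-2)·11] + [(-2)·(-3) − 1·(-8)] + [1·(-38) − 14·(-3)] + [14·(-5) − 8·(-38)] + [8·49 − 24·(-5)] + [24·53 − (-2)·49] + [(-2)·11 − (-40)·53]| = 4574, so the area is 2287.
The number of boundary lattice points is Σ gcd(|Δx|,|Δy|) = gcd(38,19) + gcd(3,5) + gcd(13,35) + gcd(6,33) + gcd(16,54) + gcd(26,4) + gcd(38,42) = 19+1+1+3+2+2+2 = 30.
Pick's theorem gives I = A − B/2 + 1 = 2287 − 30/2 + 1 = 2273, so the closed region contains I + B = 2273 + 30 = 2303 lattice points.

2303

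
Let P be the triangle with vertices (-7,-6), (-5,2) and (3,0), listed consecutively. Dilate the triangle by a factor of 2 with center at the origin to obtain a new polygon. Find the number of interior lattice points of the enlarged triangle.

The shoelace formula gives twice the area as |((-7)·2 − (-5)·(-6)) + ((-5)·0 − 3·2) + (3·(-6) − (-7)·0)| = 68, so the area is 34.
Summing gcd(|Δx|,|Δy|) over the edges gives the boundary count: gcd(2,8) + gcd(8,2) + gcd(10,6) = 2+2+2 = 6.
Scaling by 2 multiplies the area by 2² = 4 (so the new area is 136) and multiplies the boundary lattice-point count by 2, giving 12.
By Pick's theorem, the interior count of the dilated polygon is 136 − 12/2 + 1 = 131.

131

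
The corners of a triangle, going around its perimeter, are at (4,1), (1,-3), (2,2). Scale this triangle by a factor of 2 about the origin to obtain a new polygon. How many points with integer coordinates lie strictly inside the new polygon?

20

Using the shoelace formula, 2A = |[4·(-3) − 1·1] + [1·2 − 2·(-3)] + [2·1 − 4·2]| = 11, so the area is 11/2.
Along each edge there are gcd(|Δx|,|Δy|)+1 lattice points, so counting each shared vertex once the boundary has gcd(3,4) + gcd(1,5) + gcd(2,1) = 1+1+1 = 3.
Scaling by 2 multiplies the area by 2² = 4 (so the new area is 22) and multiplies the boundary lattice-point count by 2, giving 6.
By Pick's theorem, the interior count of the dilated polygon is 22 − 6/2 + 1 = 20.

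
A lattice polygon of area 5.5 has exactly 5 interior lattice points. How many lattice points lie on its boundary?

3

Pick's theorem gives A = I + B/2 − 1, so B = 2(A − I + 1) = 2(5.5 − 5 + 1) = 3.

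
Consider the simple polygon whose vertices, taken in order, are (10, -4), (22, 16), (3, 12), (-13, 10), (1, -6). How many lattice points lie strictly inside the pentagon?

383

The shoelace formula gives twice the area as |[10·16 − 22·(-4)] + [22·12 − 3·16] + [3·10 − (-13)·12] + [(-13)·(-6) − 1·10] + [1·(-4) − 10·(-6)]| = 774, so the area is 387.
Along each edge there are gcd(|Δx|,|Δy|)+1 lattice points, so counting each shared vertex once the boundary has gcd(12,20) + gcd(19,4) + gcd(16,2) + gcd(14,16) + gcd(9,2) = 4+1+2+2+1 = 10.
By Pick's theorem A = I + B/2 − 1, so I = 387 − 10/2 + 1 = 383.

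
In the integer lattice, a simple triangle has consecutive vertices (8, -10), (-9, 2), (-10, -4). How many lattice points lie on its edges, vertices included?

8

Summing gcd(|Δx|,|Δy|) over the edges gives the boundary count: gcd(17,12) + gcd(1,6) + gcd(18,6) = 1+1+6 = 8.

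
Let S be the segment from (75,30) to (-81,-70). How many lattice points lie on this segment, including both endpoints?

5

The number of lattice points on a segment between lattice points is gcd(|Δx|,|Δy|) + 1 = gcd(156,100) + 1 = 4 + 1 = 5.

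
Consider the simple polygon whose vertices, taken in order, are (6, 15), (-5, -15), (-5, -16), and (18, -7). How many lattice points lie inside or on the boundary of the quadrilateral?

316

The shoelace formula gives twice the area as |(6·(-15) − (-5)·15) + ((-5)·(-16) − (-5)·(-15)) + ((-5)·(-7) − 18·(-16)) + (18·15 − 6·(-7))| = 625, so the area is 625/2.
The number of boundary lattice points is Σ gcd(|Δx|,|Δy|) = gcd(11,30) + gcd(0,1) + gcd(23,9) + gcd(12,22) = 1+1+1+2 = 5.
Pick's theorem gives I = A − B/2 + 1 = 625/2 − 5/2 + 1 = 311, so the closed region contains I + B = 311 + 5 = 316 lattice points.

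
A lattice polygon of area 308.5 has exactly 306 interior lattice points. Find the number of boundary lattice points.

7

Pick's theorem gives A = I + B/2 − 1, so B = 2(A − I + 1) = 2(308.5 − 306 + 1) = 7.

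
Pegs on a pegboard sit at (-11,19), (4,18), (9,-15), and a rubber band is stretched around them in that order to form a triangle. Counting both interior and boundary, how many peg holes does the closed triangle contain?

By the shoelace formula, twice the signed area is |[(-11)·18 − 4·19] + [4·(-15) − 9·18] + [9·19 − (-11)·(-15)]| = 490, so the area is 245.
Along each edge there are gcd(|Δx|,|Δy|)+1 lattice points, so counting each shared vertex once the boundary has gcd(15,1) + gcd(5,33) + gcd(20,34) = 1+1+2 = 4.
Pick's theorem gives I = A − B/2 + 1 = 245 − 4/2 + 1 = 244, so the closed region contains I + B = 244 + 4 = 248 lattice points.

248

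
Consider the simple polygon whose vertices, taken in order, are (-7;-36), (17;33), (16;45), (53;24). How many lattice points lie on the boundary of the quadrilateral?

Along each edge there are gcd(|Δx|,|Δy|)+1 lattice points, so counting each shared vertex once the boundary has gcd(24,69) + gcd(1,12) + gcd(37,21) + gcd(60,60) = 3+1+1+60 = 65.

65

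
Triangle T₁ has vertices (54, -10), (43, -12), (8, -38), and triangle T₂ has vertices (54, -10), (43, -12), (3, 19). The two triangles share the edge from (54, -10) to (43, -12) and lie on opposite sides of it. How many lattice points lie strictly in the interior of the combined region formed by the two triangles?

The union is the simple quadrilateral with vertices (54, -10), (8, -38), (43, -12), (3, 19) in order.
Using the shoelace formula, 2A = |(54·(-38) − 8·(-10)) + (8·(-12) − 43·(-38)) + (43·19 − 3·(-12)) + (3·(-10) − 54·19)| = 637, so the area is 318.5.
The number of boundary lattice points is Σ gcd(|Δx|,|Δy|) = gcd(46,28) + gcd(35,26) + gcd(40,31) + gcd(51,29) = 2+1+1+1 = 5.
By Pick's theorem I = A − B/2 + 1 = 318.5 − 5/2 + 1 = 317.

317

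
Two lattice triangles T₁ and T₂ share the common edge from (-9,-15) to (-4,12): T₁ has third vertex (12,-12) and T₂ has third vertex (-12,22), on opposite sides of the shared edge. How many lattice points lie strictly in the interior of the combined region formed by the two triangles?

The union is the simple quadrilateral with vertices (-9,-15), (12,-12), (-4,12), (-12,22) in order.
The shoelace formula gives twice the area as |[(-9)·(-12) − 12·(-15)] + [12·12 − (-4)·(-12)] + [(-4)·22 − (-12)·12] + [(-12)·(-15) − (-9)·22]| = 818, so the area is 409.
The number of boundary lattice points is Σ gcd(|Δx|,|Δy|) = gcd(21,3) + gcd(16,24) + gcd(8,10) + gcd(3,37) = 3+8+2+1 = 14.
By Pick's theorem I = A − B/2 + 1 = 409 − 14/2 + 1 = 403.

403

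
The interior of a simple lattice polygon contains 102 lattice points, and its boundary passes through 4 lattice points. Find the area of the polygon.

Pick's theorem states A = I + B/2 − 1, so A = 102 + 4/2 − 1 = 103.

103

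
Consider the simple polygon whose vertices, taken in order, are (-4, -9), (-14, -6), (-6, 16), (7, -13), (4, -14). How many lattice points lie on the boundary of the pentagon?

Along each edge there are gcd(|Δx|,|Δy|)+1 lattice points, so counting each shared vertex once the boundary has gcd(10,3) + gcd(8,22) + gcd(13,29) + gcd(3,1) + gcd(8,5) = 1+2+1+1+1 = 6.

6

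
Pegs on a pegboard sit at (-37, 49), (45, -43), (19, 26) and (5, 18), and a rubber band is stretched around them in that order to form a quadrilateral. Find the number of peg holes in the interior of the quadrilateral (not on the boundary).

By the shoelace formula, twice the signed area is |[(-37)·(-43) − 45·49] + [45·26 − 19·(-43)] + [19·18 − 5·26] + [5·49 − (-37)·18]| = 2496, so the area is 1248.
Along each edge there are gcd(|Δx|,|Δy|)+1 lattice points, so counting each shared vertex once the boundary has gcd(82,92) + gcd(26,69) + gcd(14,8) + gcd(42,31) = 2+1+2+1 = 6.
By Pick's theorem A = I + B/2 − 1, so I = 1248 − 6/2 + 1 = 1246.

1246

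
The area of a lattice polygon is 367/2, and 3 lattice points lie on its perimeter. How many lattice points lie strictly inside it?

Pick's theorem A = I + B/2 − 1 rearranges to I = A − B/2 + 1 = 367/2 − 3/2 + 1 = 183.

183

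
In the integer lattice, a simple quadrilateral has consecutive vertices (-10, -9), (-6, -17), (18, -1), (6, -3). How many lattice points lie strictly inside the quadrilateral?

141

By the shoelace formula, twice the signed area is |[(-10)·(-17) − (-6)·(-9)] + [(-6)·(-1) − 18·(-17)] + [18·(-3) − 6·(-1)] + [6·(-9) − (-10)·(-3)]| = 296, so the area is 148.
Summing gcd(|Δx|,|Δy|) over the edges gives the boundary count: gcd(4,8) + gcd(24,16) + gcd(12,2) + gcd(16,6) = 4+8+2+2 = 16.
Pick's theorem gives I = A − B/2 + 1 = 148 − 16/2 + 1 = 141.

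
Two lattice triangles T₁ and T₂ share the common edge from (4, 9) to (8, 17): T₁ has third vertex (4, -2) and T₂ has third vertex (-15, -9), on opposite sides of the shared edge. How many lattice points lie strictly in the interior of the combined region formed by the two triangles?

56

The union is the simple quadrilateral with vertices (4, 9), (4, -2), (8, 17), (-15, -9) in order.
By the shoelace formula, twice the signed area is |(4·(-2) − 4·9) + (4·17 − 8·(-2)) + (8·(-9) − (-15)·17) + ((-15)·9 − 4·(-9))| = 124, so the area is 62.
Along each edge there are gcd(|Δx|,|Δy|)+1 lattice points, so counting each shared vertex once the boundary has gcd(0,11) + gcd(4,19) + gcd(23,26) + gcd(19,18) = 11+1+1+1 = 14.
By Pick's theorem I = A − B/2 + 1 = 62 − 14/2 + 1 = 56.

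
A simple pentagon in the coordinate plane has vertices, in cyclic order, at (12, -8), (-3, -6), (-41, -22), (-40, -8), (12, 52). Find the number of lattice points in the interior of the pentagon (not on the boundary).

1733

The shoelace formula gives twice the area as |[12·(-6) − (-3)·(-8)] + [(-3)·(-22) − (-41)·(-6)] + [(-41)·(-8) − (-40)·(-22)] + [(-40)·52 − 12·(-8)] + [12·(-8) − 12·52]| = 3532, so the area is 1766.
The number of boundary lattice points is Σ gcd(|Δx|,|Δy|) = gcd(15,2) + gcd(38,16) + gcd(1,14) + gcd(52,60) + gcd(0,60) = 1+2+1+4+60 = 68.
By Pick's theorem A = I + B/2 − 1, so I = 1766 − 68/2 + 1 = 1733.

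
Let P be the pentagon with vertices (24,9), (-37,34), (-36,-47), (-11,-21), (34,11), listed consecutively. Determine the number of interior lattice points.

2491

Using the shoelace formula, 2A = |[24·34 − (-37)·9] + [(-37)·(-47) − (-36)·34] + [(-36)·(-21) − (-11)·(-47)] + [(-11)·11 − 34·(-21)] + [34·9 − 24·11]| = 4986, so the area is 2493.
The number of boundary lattice points is Σ gcd(|Δx|,|Δy|) = gcd(61,25) + gcd(1,81) + gcd(25,26) + gcd(45,32) + gcd(10,2) = 1+1+1+1+2 = 6.
Pick's theorem gives I = A − B/2 + 1 = 2493 − 6/2 + 1 = 2491.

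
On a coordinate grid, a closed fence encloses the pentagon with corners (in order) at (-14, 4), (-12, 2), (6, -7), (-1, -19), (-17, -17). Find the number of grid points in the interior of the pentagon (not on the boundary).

By the shoelace formula, twice the signed area is |((-14)·2 − (-12)·4) + ((-12)·(-7) − 6·2) + (6·(-19) − (-1)·(-7)) + ((-1)·(-17) − (-17)·(-19)) + ((-17)·4 − (-14)·(-17))| = 641, so the area is 320.5.
The number of boundary lattice points is Σ gcd(|Δx|,|Δy|) = gcd(2,2) + gcd(18,9) + gcd(7,12) + gcd(16,2) + gcd(3,21) = 2+9+1+2+3 = 17.
Pick's theorem gives I = A − B/2 + 1 = 320.5 − 17/2 + 1 = 313.

313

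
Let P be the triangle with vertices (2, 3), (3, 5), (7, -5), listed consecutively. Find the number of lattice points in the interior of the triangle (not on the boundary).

8

The shoelace formula gives twice the area as |[2·5 − 3·3] + [3·(-5) − 7·5] + [7·3 − 2·(-5)]| = 18, so the area is 9.
The number of boundary lattice points is Σ gcd(|Δx|,|Δy|) = gcd(1,2) + gcd(4,10) + gcd(5,8) = 1+2+1 = 4.
By Pick's theorem A = I + B/2 − 1, so I = 9 − 4/2 + 1 = 8.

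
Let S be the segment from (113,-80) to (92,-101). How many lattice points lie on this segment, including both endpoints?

22

The number of lattice points on a segment between lattice points is gcd(|Δx|,|Δy|) + 1 = gcd(21,21) + 1 = 21 + 1 = 22.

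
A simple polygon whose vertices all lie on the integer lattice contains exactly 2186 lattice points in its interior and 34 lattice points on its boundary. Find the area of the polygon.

Pick's theorem states A = I + B/2 − 1, so A = 2186 + 34/2 − 1 = 2202.

2202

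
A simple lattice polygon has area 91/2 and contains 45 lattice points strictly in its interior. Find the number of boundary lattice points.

Pick's theorem gives A = I + B/2 − 1, so B = 2(A − I + 1) = 2(91/2 − 45 + 1) = 3.

3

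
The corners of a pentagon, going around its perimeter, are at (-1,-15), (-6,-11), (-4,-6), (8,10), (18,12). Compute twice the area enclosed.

The shoelace formula gives twice the area as |[(-1)·(-11) − (-6)·(-15)] + [(-6)·(-6) − (-4)·(-11)] + [(-4)·10 − 8·(-6)] + [8·12 − 18·10] + [18·(-15) − (-1)·12]| = 421, so the area is 210.5.

421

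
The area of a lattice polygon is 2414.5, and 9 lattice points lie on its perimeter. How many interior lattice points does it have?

From Pick's theorem, I = A − B/2 + 1 = 2414.5 − 9/2 + 1 = 2411.

2411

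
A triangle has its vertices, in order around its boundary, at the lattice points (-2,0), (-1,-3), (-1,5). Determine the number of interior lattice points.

The shoelace formula gives twice the area as |((-2)·(-3) − (-1)·0) + ((-1)·5 − (-1)·(-3)) + ((-1)·0 − (-2)·5)| = 8, so the area is 4.
Summing gcd(|Δx|,|Δy|) over the edges gives the boundary count: gcd(1,3) + gcd(0,8) + gcd(1,5) = 1+8+1 = 10.
Pick's theorem gives I = A − B/2 + 1 = 4 − 10/2 + 1 = 0.

0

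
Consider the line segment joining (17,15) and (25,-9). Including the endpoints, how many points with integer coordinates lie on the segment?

9

The number of lattice points on a segment between lattice points is gcd(|Δx|,|Δy|) + 1 = gcd(8,24) + 1 = 8 + 1 = 9.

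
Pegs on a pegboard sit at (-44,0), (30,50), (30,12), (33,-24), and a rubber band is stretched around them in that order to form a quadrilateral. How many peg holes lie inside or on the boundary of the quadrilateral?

2779

The shoelace formula gives twice the area as |((-44)·50 − 30·0) + (30·12 − 30·50) + (30·(-24) − 33·12) + (33·0 − (-44)·(-24))| = 5512, so the area is 2756.
Along each edge there are gcd(|Δx|,|Δy|)+1 lattice points, so counting each shared vertex once the boundary has gcd(74,50) + gcd(0,38) + gcd(3,36) + gcd(77,24) = 2+38+3+1 = 44.
Pick's theorem gives I = A − B/2 + 1 = 2756 − 44/2 + 1 = 2735, so the closed region contains I + B = 2735 + 44 = 2779 lattice points.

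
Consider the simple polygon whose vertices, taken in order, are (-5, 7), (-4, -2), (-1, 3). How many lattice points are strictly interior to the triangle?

Using the shoelace formula, 2A = |[(-5)·(-2) − (-4)·7] + [(-4)·3 − (-1)·(-2)] + [(-1)·7 − (-5)·3]| = 32, so the area is 16.
Along each edge there are gcd(|Δx|,|Δy|)+1 lattice points, so counting each shared vertex once the boundary has gcd(1,9) + gcd(3,5) + gcd(4,4) = 1+1+4 = 6.
By Pick's theorem A = I + B/2 − 1, so I = 16 − 6/2 + 1 = 14.

14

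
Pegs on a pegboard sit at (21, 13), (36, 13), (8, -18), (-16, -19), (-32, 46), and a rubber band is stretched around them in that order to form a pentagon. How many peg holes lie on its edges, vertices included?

19

The number of boundary lattice points is Σ gcd(|Δx|,|Δy|) = gcd(15,0) + gcd(28,31) + gcd(24,1) + gcd(16,65) + gcd(53,33) = 15+1+1+1+1 = 19.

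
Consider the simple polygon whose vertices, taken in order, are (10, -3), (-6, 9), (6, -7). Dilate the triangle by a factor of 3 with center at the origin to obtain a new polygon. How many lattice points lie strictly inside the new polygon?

487

The shoelace formula gives twice the area as |(10·9 − (-6)·(-3)) + ((-6)·(-7) − 6·9) + (6·(-3) − 10·(-7))| = 112, so the area is 56.
Summing gcd(|Δx|,|Δy|) over the edges gives the boundary count: gcd(16,12) + gcd(12,16) + gcd(4,4) = 4+4+4 = 12.
Scaling by 3 multiplies the area by 3² = 9 (so the new area is 504) and multiplies the boundary lattice-point count by 3, giving 36.
By Pick's theorem, the interior count of the dilated polygon is 504 − 36/2 + 1 = 487.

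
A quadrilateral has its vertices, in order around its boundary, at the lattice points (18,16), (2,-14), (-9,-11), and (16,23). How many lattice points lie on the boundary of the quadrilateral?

The number of boundary lattice points is Σ gcd(|Δx|,|Δy|) = gcd(16,30) + gcd(11,3) + gcd(25,34) + gcd(2,7) = 2+1+1+1 = 5.

5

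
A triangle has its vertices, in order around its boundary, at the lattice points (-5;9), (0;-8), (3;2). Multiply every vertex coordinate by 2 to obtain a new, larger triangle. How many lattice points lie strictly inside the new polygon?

200

The shoelace formula gives twice the area as |[(-5)·(-8) − 0·9] + [0·2 − 3·(-8)] + [3·9 − (-5)·2]| = 101, so the area is 50.5.
The number of boundary lattice points is Σ gcd(|Δx|,|Δy|) = gcd(5,17) + gcd(3,10) + gcd(8,7) = 1+1+1 = 3.
Scaling by 2 multiplies the area by 2² = 4 (so the new area is 202) and multiplies the boundary lattice-point count by 2, giving 6.
By Pick's theorem, the interior count of the dilated polygon is 202 − 6/2 + 1 = 200.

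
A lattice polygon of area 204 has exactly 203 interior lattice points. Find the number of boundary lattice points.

Pick's theorem gives A = I + B/2 − 1, so B = 2(A − I + 1) = 2(204 − 203 + 1) = 4.

4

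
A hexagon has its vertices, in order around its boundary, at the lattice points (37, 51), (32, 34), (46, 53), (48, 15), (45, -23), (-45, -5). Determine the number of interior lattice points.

Using the shoelace formula, 2A = |(37·34 − 32·51) + (32·53 − 46·34) + (46·15 − 48·53) + (48·(-23) − 45·15) + (45·(-5) − (-45)·(-23)) + ((-45)·51 − 37·(-5))| = 7245, so the area is 7245/2.
Along each edge there are gcd(|Δx|,|Δy|)+1 lattice points, so counting each shared vertex once the boundary has gcd(5,17) + gcd(14,19) + gcd(2,38) + gcd(3,38) + gcd(90,18) + gcd(82,56) = 1+1+2+1+18+2 = 25.
By Pick's theorem A = I + B/2 − 1, so I = 7245/2 − 25/2 + 1 = 3611.

3611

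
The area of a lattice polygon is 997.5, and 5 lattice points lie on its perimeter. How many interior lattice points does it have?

Pick's theorem A = I + B/2 − 1 rearranges to I = A − B/2 + 1 = 997.5 − 5/2 + 1 = 996.

996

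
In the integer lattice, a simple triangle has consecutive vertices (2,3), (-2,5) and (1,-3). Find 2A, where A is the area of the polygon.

26

The shoelace formula gives twice the area as |(2·5 − (-2)·3) + ((-2)·(-3) − 1·5) + (1·3 − 2·(-3))| = 26, so the area is 13.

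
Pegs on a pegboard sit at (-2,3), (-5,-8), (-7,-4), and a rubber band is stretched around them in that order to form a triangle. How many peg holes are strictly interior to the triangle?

The shoelace formula gives twice the area as |[(-2)·(-8) − (-5)·3] + [(-5)·(-4) − (-7)·(-8)] + [(-7)·3 − (-2)·(-4)]| = 34, so the area is 17.
Along each edge there are gcd(|Δx|,|Δy|)+1 lattice points, so counting each shared vertex once the boundary has gcd(3,11) + gcd(2,4) + gcd(5,7) = 1+2+1 = 4.
By Pick's theorem A = I + B/2 − 1, so I = 17 − 4/2 + 1 = 16.

16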